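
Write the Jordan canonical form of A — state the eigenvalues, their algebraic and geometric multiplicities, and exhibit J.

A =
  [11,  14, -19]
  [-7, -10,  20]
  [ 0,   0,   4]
J_1(-3) ⊕ J_2(4)

The characteristic polynomial is
  det(x·I − A) = x^3 - 5*x^2 - 8*x + 48 = (x - 4)^2*(x + 3)

Eigenvalues and multiplicities (the geometric multiplicity of λ is n − rank(A − λI), which equals the number of Jordan blocks for λ):
  λ = -3: algebraic multiplicity = 1, geometric multiplicity = 1
  λ = 4: algebraic multiplicity = 2, geometric multiplicity = 1

Determining the block sizes for each eigenvalue:
  λ = -3: one block (gm = 1), so the single block has size am = 1 → block sizes [1]
  λ = 4: one block (gm = 1), so the single block has size am = 2 → block sizes [2]

Assembling the blocks gives a Jordan form
J =
  [-3, 0, 0]
  [ 0, 4, 1]
  [ 0, 0, 4]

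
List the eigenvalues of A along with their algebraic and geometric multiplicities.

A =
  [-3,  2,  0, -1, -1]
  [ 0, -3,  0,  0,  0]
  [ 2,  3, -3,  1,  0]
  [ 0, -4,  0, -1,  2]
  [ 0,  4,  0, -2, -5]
λ = -3: alg = 5, geom = 3

Step 1 — factor the characteristic polynomial to read off the algebraic multiplicities:
  χ_A(x) = (x + 3)^5

Step 2 — compute geometric multiplicities via the rank-nullity identity g(λ) = n − rank(A − λI):
  rank(A − (-3)·I) = 2, so dim ker(A − (-3)·I) = n − 2 = 3

Summary:
  λ = -3: algebraic multiplicity = 5, geometric multiplicity = 3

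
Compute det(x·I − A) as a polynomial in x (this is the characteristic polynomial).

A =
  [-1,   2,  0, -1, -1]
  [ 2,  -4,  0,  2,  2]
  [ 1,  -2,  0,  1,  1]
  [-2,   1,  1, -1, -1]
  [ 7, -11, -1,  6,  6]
x^5

Expanding det(x·I − A) (e.g. by cofactor expansion or by noting that A is similar to its Jordan form J, which has the same characteristic polynomial as A) gives
  χ_A(x) = x^5
which factors as x^5. The eigenvalues (with algebraic multiplicities) are λ = 0 with multiplicity 5.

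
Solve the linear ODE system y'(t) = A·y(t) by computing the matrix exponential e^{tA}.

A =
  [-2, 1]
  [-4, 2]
e^{tA} =
  [1 - 2*t, t]
  [-4*t, 2*t + 1]

Strategy: write A = P · J · P⁻¹ where J is a Jordan canonical form, so e^{tA} = P · e^{tJ} · P⁻¹, and e^{tJ} can be computed block-by-block.

A has Jordan form
J =
  [0, 1]
  [0, 0]
(up to reordering of blocks).

Per-block formulas:
  For a 2×2 Jordan block J_2(0): exp(t · J_2(0)) = e^(0t)·(I + t·N), where N is the 2×2 nilpotent shift.

After assembling e^{tJ} and conjugating by P, we get:

e^{tA} =
  [1 - 2*t, t]
  [-4*t, 2*t + 1]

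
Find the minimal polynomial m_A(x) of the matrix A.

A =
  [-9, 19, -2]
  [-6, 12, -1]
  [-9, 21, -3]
x^3

The characteristic polynomial is χ_A(x) = x^3, so the eigenvalues are known. The minimal polynomial is
  m_A(x) = Π_λ (x − λ)^{k_λ}
where k_λ is the size of the *largest* Jordan block for λ (equivalently, the smallest k with (A − λI)^k v = 0 for every generalised eigenvector v of λ).

  λ = 0: largest Jordan block has size 3, contributing (x − 0)^3

So m_A(x) = x^3 = x^3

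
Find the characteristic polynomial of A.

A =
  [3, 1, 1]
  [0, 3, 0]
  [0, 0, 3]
x^3 - 9*x^2 + 27*x - 27

Expanding det(x·I − A) (e.g. by cofactor expansion or by noting that A is similar to its Jordan form J, which has the same characteristic polynomial as A) gives
  χ_A(x) = x^3 - 9*x^2 + 27*x - 27
which factors as (x - 3)^3. The eigenvalues (with algebraic multiplicities) are λ = 3 with multiplicity 3.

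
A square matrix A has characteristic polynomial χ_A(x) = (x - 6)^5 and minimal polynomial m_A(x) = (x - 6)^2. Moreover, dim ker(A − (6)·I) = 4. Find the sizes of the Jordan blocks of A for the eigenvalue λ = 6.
Block sizes for λ = 6: [2, 1, 1, 1]

Step 1 — from the characteristic polynomial, algebraic multiplicity of λ = 6 is 5. From dim ker(A − (6)·I) = 4, there are exactly 4 Jordan blocks for λ = 6.
Step 2 — from the minimal polynomial, the factor (x − 6)^2 tells us the largest block for λ = 6 has size 2.
Step 3 — with total size 5, 4 blocks, and largest block 2, the block sizes (in nonincreasing order) are [2, 1, 1, 1].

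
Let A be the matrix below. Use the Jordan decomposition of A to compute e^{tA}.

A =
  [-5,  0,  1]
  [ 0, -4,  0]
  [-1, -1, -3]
e^{tA} =
  [-t*exp(-4*t) + exp(-4*t), -t^2*exp(-4*t)/2, t*exp(-4*t)]
  [0, exp(-4*t), 0]
  [-t*exp(-4*t), -t^2*exp(-4*t)/2 - t*exp(-4*t), t*exp(-4*t) + exp(-4*t)]

Strategy: write A = P · J · P⁻¹ where J is a Jordan canonical form, so e^{tA} = P · e^{tJ} · P⁻¹, and e^{tJ} can be computed block-by-block.

A has Jordan form
J =
  [-4,  1,  0]
  [ 0, -4,  1]
  [ 0,  0, -4]
(up to reordering of blocks).

Per-block formulas:
  For a 3×3 Jordan block J_3(-4): exp(t · J_3(-4)) = e^(-4t)·(I + t·N + (t^2/2)·N^2), where N is the 3×3 nilpotent shift.

After assembling e^{tJ} and conjugating by P, we get:

e^{tA} =
  [-t*exp(-4*t) + exp(-4*t), -t^2*exp(-4*t)/2, t*exp(-4*t)]
  [0, exp(-4*t), 0]
  [-t*exp(-4*t), -t^2*exp(-4*t)/2 - t*exp(-4*t), t*exp(-4*t) + exp(-4*t)]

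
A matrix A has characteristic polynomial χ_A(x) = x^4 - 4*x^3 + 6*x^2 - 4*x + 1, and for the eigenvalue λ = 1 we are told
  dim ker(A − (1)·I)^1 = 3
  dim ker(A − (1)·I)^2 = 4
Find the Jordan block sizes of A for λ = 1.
Block sizes for λ = 1: [2, 1, 1]

From the dimensions of kernels of powers, the number of Jordan blocks of size at least j is d_j − d_{j−1} where d_j = dim ker(N^j) (with d_0 = 0). Computing the differences gives [3, 1].
The number of blocks of size exactly k is (#blocks of size ≥ k) − (#blocks of size ≥ k + 1), so the partition is: 2 block(s) of size 1, 1 block(s) of size 2.
In nonincreasing order the block sizes are [2, 1, 1].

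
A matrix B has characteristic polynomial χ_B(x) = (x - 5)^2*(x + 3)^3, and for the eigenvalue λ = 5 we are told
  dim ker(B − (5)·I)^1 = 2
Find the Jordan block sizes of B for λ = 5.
Block sizes for λ = 5: [1, 1]

From the dimensions of kernels of powers, the number of Jordan blocks of size at least j is d_j − d_{j−1} where d_j = dim ker(N^j) (with d_0 = 0). Computing the differences gives [2].
The number of blocks of size exactly k is (#blocks of size ≥ k) − (#blocks of size ≥ k + 1), so the partition is: 2 block(s) of size 1.
In nonincreasing order the block sizes are [1, 1].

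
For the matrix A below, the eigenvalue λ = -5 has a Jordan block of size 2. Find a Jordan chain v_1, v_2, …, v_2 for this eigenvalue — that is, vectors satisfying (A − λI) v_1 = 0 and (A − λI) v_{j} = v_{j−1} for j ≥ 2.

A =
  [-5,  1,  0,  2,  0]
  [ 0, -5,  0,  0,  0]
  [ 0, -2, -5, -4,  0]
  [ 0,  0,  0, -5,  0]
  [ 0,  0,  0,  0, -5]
A Jordan chain for λ = -5 of length 2:
v_1 = (1, 0, -2, 0, 0)ᵀ
v_2 = (0, 1, 0, 0, 0)ᵀ

Let N = A − (-5)·I. We want v_2 with N^2 v_2 = 0 but N^1 v_2 ≠ 0; then v_{j-1} := N · v_j for j = 2, …, 2.

Pick v_2 = (0, 1, 0, 0, 0)ᵀ.
Then v_1 = N · v_2 = (1, 0, -2, 0, 0)ᵀ.

Sanity check: (A − (-5)·I) v_1 = (0, 0, 0, 0, 0)ᵀ = 0. ✓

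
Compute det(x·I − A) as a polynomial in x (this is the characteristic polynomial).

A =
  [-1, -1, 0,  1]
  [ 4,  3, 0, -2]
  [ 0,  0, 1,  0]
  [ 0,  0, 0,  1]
x^4 - 4*x^3 + 6*x^2 - 4*x + 1

Expanding det(x·I − A) (e.g. by cofactor expansion or by noting that A is similar to its Jordan form J, which has the same characteristic polynomial as A) gives
  χ_A(x) = x^4 - 4*x^3 + 6*x^2 - 4*x + 1
which factors as (x - 1)^4. The eigenvalues (with algebraic multiplicities) are λ = 1 with multiplicity 4.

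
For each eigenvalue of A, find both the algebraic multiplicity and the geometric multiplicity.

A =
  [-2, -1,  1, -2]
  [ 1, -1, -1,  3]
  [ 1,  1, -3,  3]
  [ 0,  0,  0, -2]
λ = -2: alg = 4, geom = 2

Step 1 — factor the characteristic polynomial to read off the algebraic multiplicities:
  χ_A(x) = (x + 2)^4

Step 2 — compute geometric multiplicities via the rank-nullity identity g(λ) = n − rank(A − λI):
  rank(A − (-2)·I) = 2, so dim ker(A − (-2)·I) = n − 2 = 2

Summary:
  λ = -2: algebraic multiplicity = 4, geometric multiplicity = 2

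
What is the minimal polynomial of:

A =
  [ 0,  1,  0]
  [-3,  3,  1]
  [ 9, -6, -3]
x^3

The characteristic polynomial is χ_A(x) = x^3, so the eigenvalues are known. The minimal polynomial is
  m_A(x) = Π_λ (x − λ)^{k_λ}
where k_λ is the size of the *largest* Jordan block for λ (equivalently, the smallest k with (A − λI)^k v = 0 for every generalised eigenvector v of λ).

  λ = 0: largest Jordan block has size 3, contributing (x − 0)^3

So m_A(x) = x^3 = x^3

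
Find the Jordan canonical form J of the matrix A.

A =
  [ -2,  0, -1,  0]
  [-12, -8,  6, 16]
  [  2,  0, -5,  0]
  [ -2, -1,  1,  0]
J_2(-4) ⊕ J_1(-4) ⊕ J_1(-3)

The characteristic polynomial is
  det(x·I − A) = x^4 + 15*x^3 + 84*x^2 + 208*x + 192 = (x + 3)*(x + 4)^3

Eigenvalues and multiplicities (the geometric multiplicity of λ is n − rank(A − λI), which equals the number of Jordan blocks for λ):
  λ = -4: algebraic multiplicity = 3, geometric multiplicity = 2
  λ = -3: algebraic multiplicity = 1, geometric multiplicity = 1

Determining the block sizes for each eigenvalue:
  λ = -4: 2 blocks summing to 3 forces exactly one block of size 2 and the rest size 1 → block sizes [2, 1]
  λ = -3: one block (gm = 1), so the single block has size am = 1 → block sizes [1]

Assembling the blocks gives a Jordan form
J =
  [-4,  1,  0,  0]
  [ 0, -4,  0,  0]
  [ 0,  0, -4,  0]
  [ 0,  0,  0, -3]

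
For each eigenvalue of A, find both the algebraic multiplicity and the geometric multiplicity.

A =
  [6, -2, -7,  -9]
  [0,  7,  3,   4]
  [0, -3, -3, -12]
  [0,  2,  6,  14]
λ = 6: alg = 4, geom = 2

Step 1 — factor the characteristic polynomial to read off the algebraic multiplicities:
  χ_A(x) = (x - 6)^4

Step 2 — compute geometric multiplicities via the rank-nullity identity g(λ) = n − rank(A − λI):
  rank(A − (6)·I) = 2, so dim ker(A − (6)·I) = n − 2 = 2

Summary:
  λ = 6: algebraic multiplicity = 4, geometric multiplicity = 2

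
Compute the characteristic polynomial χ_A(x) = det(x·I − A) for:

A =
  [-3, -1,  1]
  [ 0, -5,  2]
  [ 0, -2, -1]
x^3 + 9*x^2 + 27*x + 27

Expanding det(x·I − A) (e.g. by cofactor expansion or by noting that A is similar to its Jordan form J, which has the same characteristic polynomial as A) gives
  χ_A(x) = x^3 + 9*x^2 + 27*x + 27
which factors as (x + 3)^3. The eigenvalues (with algebraic multiplicities) are λ = -3 with multiplicity 3.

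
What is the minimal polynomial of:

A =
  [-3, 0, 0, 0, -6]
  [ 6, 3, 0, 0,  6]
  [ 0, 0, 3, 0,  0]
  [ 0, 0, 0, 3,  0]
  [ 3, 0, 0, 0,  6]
x^2 - 3*x

The characteristic polynomial is χ_A(x) = x*(x - 3)^4, so the eigenvalues are known. The minimal polynomial is
  m_A(x) = Π_λ (x − λ)^{k_λ}
where k_λ is the size of the *largest* Jordan block for λ (equivalently, the smallest k with (A − λI)^k v = 0 for every generalised eigenvector v of λ).

  λ = 0: largest Jordan block has size 1, contributing (x − 0)
  λ = 3: largest Jordan block has size 1, contributing (x − 3)

So m_A(x) = x*(x - 3) = x^2 - 3*x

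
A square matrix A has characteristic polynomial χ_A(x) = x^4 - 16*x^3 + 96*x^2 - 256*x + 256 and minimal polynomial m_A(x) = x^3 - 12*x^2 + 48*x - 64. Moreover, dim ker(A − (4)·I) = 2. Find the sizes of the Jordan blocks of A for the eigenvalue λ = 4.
Block sizes for λ = 4: [3, 1]

Step 1 — from the characteristic polynomial, algebraic multiplicity of λ = 4 is 4. From dim ker(A − (4)·I) = 2, there are exactly 2 Jordan blocks for λ = 4.
Step 2 — from the minimal polynomial, the factor (x − 4)^3 tells us the largest block for λ = 4 has size 3.
Step 3 — with total size 4, 2 blocks, and largest block 3, the block sizes (in nonincreasing order) are [3, 1].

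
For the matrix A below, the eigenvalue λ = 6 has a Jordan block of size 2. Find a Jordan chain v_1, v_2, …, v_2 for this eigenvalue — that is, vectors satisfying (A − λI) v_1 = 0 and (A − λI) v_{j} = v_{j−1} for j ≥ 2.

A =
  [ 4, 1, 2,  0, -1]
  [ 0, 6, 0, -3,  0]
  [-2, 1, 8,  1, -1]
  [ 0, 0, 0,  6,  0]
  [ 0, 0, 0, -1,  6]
A Jordan chain for λ = 6 of length 2:
v_1 = (-2, 0, -2, 0, 0)ᵀ
v_2 = (1, 0, 0, 0, 0)ᵀ

Let N = A − (6)·I. We want v_2 with N^2 v_2 = 0 but N^1 v_2 ≠ 0; then v_{j-1} := N · v_j for j = 2, …, 2.

Pick v_2 = (1, 0, 0, 0, 0)ᵀ.
Then v_1 = N · v_2 = (-2, 0, -2, 0, 0)ᵀ.

Sanity check: (A − (6)·I) v_1 = (0, 0, 0, 0, 0)ᵀ = 0. ✓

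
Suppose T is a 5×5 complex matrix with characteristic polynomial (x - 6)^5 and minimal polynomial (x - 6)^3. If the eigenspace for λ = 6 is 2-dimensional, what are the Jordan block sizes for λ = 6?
Block sizes for λ = 6: [3, 2]

Step 1 — from the characteristic polynomial, algebraic multiplicity of λ = 6 is 5. From dim ker(T − (6)·I) = 2, there are exactly 2 Jordan blocks for λ = 6.
Step 2 — from the minimal polynomial, the factor (x − 6)^3 tells us the largest block for λ = 6 has size 3.
Step 3 — with total size 5, 2 blocks, and largest block 3, the block sizes (in nonincreasing order) are [3, 2].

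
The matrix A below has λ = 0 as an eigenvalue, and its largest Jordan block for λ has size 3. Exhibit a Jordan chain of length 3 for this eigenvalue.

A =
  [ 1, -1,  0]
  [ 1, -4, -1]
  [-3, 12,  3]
A Jordan chain for λ = 0 of length 3:
v_1 = (3, 3, -9)ᵀ
v_2 = (-1, -4, 12)ᵀ
v_3 = (0, 1, 0)ᵀ

Let N = A − (0)·I. We want v_3 with N^3 v_3 = 0 but N^2 v_3 ≠ 0; then v_{j-1} := N · v_j for j = 3, …, 2.

Pick v_3 = (0, 1, 0)ᵀ.
Then v_2 = N · v_3 = (-1, -4, 12)ᵀ.
Then v_1 = N · v_2 = (3, 3, -9)ᵀ.

Sanity check: (A − (0)·I) v_1 = (0, 0, 0)ᵀ = 0. ✓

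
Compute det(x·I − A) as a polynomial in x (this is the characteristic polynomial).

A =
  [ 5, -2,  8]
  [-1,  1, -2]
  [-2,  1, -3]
x^3 - 3*x^2 + 3*x - 1

Expanding det(x·I − A) (e.g. by cofactor expansion or by noting that A is similar to its Jordan form J, which has the same characteristic polynomial as A) gives
  χ_A(x) = x^3 - 3*x^2 + 3*x - 1
which factors as (x - 1)^3. The eigenvalues (with algebraic multiplicities) are λ = 1 with multiplicity 3.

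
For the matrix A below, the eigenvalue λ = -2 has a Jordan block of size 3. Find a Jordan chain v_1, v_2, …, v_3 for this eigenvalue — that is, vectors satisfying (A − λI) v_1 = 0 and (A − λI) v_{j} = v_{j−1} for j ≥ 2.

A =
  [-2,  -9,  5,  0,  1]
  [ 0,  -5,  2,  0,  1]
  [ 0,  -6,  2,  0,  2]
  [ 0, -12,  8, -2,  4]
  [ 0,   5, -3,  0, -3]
A Jordan chain for λ = -2 of length 3:
v_1 = (2, 2, 4, 8, -2)ᵀ
v_2 = (-9, -3, -6, -12, 5)ᵀ
v_3 = (0, 1, 0, 0, 0)ᵀ

Let N = A − (-2)·I. We want v_3 with N^3 v_3 = 0 but N^2 v_3 ≠ 0; then v_{j-1} := N · v_j for j = 3, …, 2.

Pick v_3 = (0, 1, 0, 0, 0)ᵀ.
Then v_2 = N · v_3 = (-9, -3, -6, -12, 5)ᵀ.
Then v_1 = N · v_2 = (2, 2, 4, 8, -2)ᵀ.

Sanity check: (A − (-2)·I) v_1 = (0, 0, 0, 0, 0)ᵀ = 0. ✓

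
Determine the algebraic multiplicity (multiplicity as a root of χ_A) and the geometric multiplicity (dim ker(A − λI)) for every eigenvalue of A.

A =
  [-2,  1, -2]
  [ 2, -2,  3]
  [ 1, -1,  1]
λ = -1: alg = 3, geom = 1

Step 1 — factor the characteristic polynomial to read off the algebraic multiplicities:
  χ_A(x) = (x + 1)^3

Step 2 — compute geometric multiplicities via the rank-nullity identity g(λ) = n − rank(A − λI):
  rank(A − (-1)·I) = 2, so dim ker(A − (-1)·I) = n − 2 = 1

Summary:
  λ = -1: algebraic multiplicity = 3, geometric multiplicity = 1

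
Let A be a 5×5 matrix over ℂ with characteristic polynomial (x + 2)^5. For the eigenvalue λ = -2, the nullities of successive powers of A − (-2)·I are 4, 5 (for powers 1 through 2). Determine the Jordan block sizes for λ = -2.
Block sizes for λ = -2: [2, 1, 1, 1]

From the dimensions of kernels of powers, the number of Jordan blocks of size at least j is d_j − d_{j−1} where d_j = dim ker(N^j) (with d_0 = 0). Computing the differences gives [4, 1].
The number of blocks of size exactly k is (#blocks of size ≥ k) − (#blocks of size ≥ k + 1), so the partition is: 3 block(s) of size 1, 1 block(s) of size 2.
In nonincreasing order the block sizes are [2, 1, 1, 1].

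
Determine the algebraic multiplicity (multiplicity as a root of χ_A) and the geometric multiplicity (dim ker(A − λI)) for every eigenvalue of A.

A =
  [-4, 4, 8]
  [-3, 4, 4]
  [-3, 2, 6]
λ = 2: alg = 3, geom = 2

Step 1 — factor the characteristic polynomial to read off the algebraic multiplicities:
  χ_A(x) = (x - 2)^3

Step 2 — compute geometric multiplicities via the rank-nullity identity g(λ) = n − rank(A − λI):
  rank(A − (2)·I) = 1, so dim ker(A − (2)·I) = n − 1 = 2

Summary:
  λ = 2: algebraic multiplicity = 3, geometric multiplicity = 2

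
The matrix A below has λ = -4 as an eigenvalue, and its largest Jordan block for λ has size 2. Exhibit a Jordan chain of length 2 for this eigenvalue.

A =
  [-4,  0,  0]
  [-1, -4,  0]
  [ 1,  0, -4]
A Jordan chain for λ = -4 of length 2:
v_1 = (0, -1, 1)ᵀ
v_2 = (1, 0, 0)ᵀ

Let N = A − (-4)·I. We want v_2 with N^2 v_2 = 0 but N^1 v_2 ≠ 0; then v_{j-1} := N · v_j for j = 2, …, 2.

Pick v_2 = (1, 0, 0)ᵀ.
Then v_1 = N · v_2 = (0, -1, 1)ᵀ.

Sanity check: (A − (-4)·I) v_1 = (0, 0, 0)ᵀ = 0. ✓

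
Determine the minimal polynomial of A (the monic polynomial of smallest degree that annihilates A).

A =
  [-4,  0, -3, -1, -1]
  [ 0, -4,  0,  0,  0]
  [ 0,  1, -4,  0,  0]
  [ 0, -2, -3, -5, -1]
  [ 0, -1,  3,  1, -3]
x^2 + 8*x + 16

The characteristic polynomial is χ_A(x) = (x + 4)^5, so the eigenvalues are known. The minimal polynomial is
  m_A(x) = Π_λ (x − λ)^{k_λ}
where k_λ is the size of the *largest* Jordan block for λ (equivalently, the smallest k with (A − λI)^k v = 0 for every generalised eigenvector v of λ).

  λ = -4: largest Jordan block has size 2, contributing (x + 4)^2

So m_A(x) = (x + 4)^2 = x^2 + 8*x + 16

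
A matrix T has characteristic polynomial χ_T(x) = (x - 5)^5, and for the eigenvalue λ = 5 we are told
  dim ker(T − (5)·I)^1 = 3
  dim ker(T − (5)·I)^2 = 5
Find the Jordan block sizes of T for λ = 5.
Block sizes for λ = 5: [2, 2, 1]

From the dimensions of kernels of powers, the number of Jordan blocks of size at least j is d_j − d_{j−1} where d_j = dim ker(N^j) (with d_0 = 0). Computing the differences gives [3, 2].
The number of blocks of size exactly k is (#blocks of size ≥ k) − (#blocks of size ≥ k + 1), so the partition is: 1 block(s) of size 1, 2 block(s) of size 2.
In nonincreasing order the block sizes are [2, 2, 1].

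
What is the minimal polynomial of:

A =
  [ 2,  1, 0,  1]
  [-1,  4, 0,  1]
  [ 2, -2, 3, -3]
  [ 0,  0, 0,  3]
x^2 - 6*x + 9

The characteristic polynomial is χ_A(x) = (x - 3)^4, so the eigenvalues are known. The minimal polynomial is
  m_A(x) = Π_λ (x − λ)^{k_λ}
where k_λ is the size of the *largest* Jordan block for λ (equivalently, the smallest k with (A − λI)^k v = 0 for every generalised eigenvector v of λ).

  λ = 3: largest Jordan block has size 2, contributing (x − 3)^2

So m_A(x) = (x - 3)^2 = x^2 - 6*x + 9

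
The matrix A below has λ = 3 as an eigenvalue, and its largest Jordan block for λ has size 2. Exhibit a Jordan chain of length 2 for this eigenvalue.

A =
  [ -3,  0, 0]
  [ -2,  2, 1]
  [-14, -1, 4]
A Jordan chain for λ = 3 of length 2:
v_1 = (0, -1, -1)ᵀ
v_2 = (0, 1, 0)ᵀ

Let N = A − (3)·I. We want v_2 with N^2 v_2 = 0 but N^1 v_2 ≠ 0; then v_{j-1} := N · v_j for j = 2, …, 2.

Pick v_2 = (0, 1, 0)ᵀ.
Then v_1 = N · v_2 = (0, -1, -1)ᵀ.

Sanity check: (A − (3)·I) v_1 = (0, 0, 0)ᵀ = 0. ✓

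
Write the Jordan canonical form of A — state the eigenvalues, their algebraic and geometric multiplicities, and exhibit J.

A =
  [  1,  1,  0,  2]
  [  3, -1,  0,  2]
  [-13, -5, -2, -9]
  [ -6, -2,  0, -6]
J_2(-2) ⊕ J_2(-2)

The characteristic polynomial is
  det(x·I − A) = x^4 + 8*x^3 + 24*x^2 + 32*x + 16 = (x + 2)^4

Eigenvalues and multiplicities (the geometric multiplicity of λ is n − rank(A − λI), which equals the number of Jordan blocks for λ):
  λ = -2: algebraic multiplicity = 4, geometric multiplicity = 2

Determining the block sizes for each eigenvalue:
  λ = -2: with am = 4 and gm = 2, the partition is not yet determined (e.g. several partitions of 4 into 2 parts exist). Let N = A − (-2)·I. Computing rank(N^1) = 2, rank(N^2) = 0; the number of blocks of size ≥ j is rank(N^{j−1}) − rank(N^j), giving [2, 2]. So we have 2 block(s) of size 2 → block sizes [2, 2]

Assembling the blocks gives a Jordan form
J =
  [-2,  1,  0,  0]
  [ 0, -2,  0,  0]
  [ 0,  0, -2,  1]
  [ 0,  0,  0, -2]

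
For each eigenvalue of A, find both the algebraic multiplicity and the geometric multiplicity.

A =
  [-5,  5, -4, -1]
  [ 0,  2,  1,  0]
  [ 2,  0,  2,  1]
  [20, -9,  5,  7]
λ = -3: alg = 1, geom = 1; λ = 3: alg = 3, geom = 1

Step 1 — factor the characteristic polynomial to read off the algebraic multiplicities:
  χ_A(x) = (x - 3)^3*(x + 3)

Step 2 — compute geometric multiplicities via the rank-nullity identity g(λ) = n − rank(A − λI):
  rank(A − (-3)·I) = 3, so dim ker(A − (-3)·I) = n − 3 = 1
  rank(A − (3)·I) = 3, so dim ker(A − (3)·I) = n − 3 = 1

Summary:
  λ = -3: algebraic multiplicity = 1, geometric multiplicity = 1
  λ = 3: algebraic multiplicity = 3, geometric multiplicity = 1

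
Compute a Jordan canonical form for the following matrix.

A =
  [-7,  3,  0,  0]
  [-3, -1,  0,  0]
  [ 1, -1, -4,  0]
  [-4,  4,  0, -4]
J_2(-4) ⊕ J_1(-4) ⊕ J_1(-4)

The characteristic polynomial is
  det(x·I − A) = x^4 + 16*x^3 + 96*x^2 + 256*x + 256 = (x + 4)^4

Eigenvalues and multiplicities (the geometric multiplicity of λ is n − rank(A − λI), which equals the number of Jordan blocks for λ):
  λ = -4: algebraic multiplicity = 4, geometric multiplicity = 3

Determining the block sizes for each eigenvalue:
  λ = -4: 3 blocks summing to 4 forces exactly one block of size 2 and the rest size 1 → block sizes [2, 1, 1]

Assembling the blocks gives a Jordan form
J =
  [-4,  1,  0,  0]
  [ 0, -4,  0,  0]
  [ 0,  0, -4,  0]
  [ 0,  0,  0, -4]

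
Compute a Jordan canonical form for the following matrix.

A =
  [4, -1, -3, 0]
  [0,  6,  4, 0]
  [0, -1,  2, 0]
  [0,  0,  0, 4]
J_3(4) ⊕ J_1(4)

The characteristic polynomial is
  det(x·I − A) = x^4 - 16*x^3 + 96*x^2 - 256*x + 256 = (x - 4)^4

Eigenvalues and multiplicities (the geometric multiplicity of λ is n − rank(A − λI), which equals the number of Jordan blocks for λ):
  λ = 4: algebraic multiplicity = 4, geometric multiplicity = 2

Determining the block sizes for each eigenvalue:
  λ = 4: with am = 4 and gm = 2, the partition is not yet determined (e.g. several partitions of 4 into 2 parts exist). Let N = A − (4)·I. Computing rank(N^1) = 2, rank(N^2) = 1, rank(N^3) = 0; the number of blocks of size ≥ j is rank(N^{j−1}) − rank(N^j), giving [2, 1, 1]. So we have 1 block(s) of size 3, 1 block(s) of size 1 → block sizes [3, 1]

Assembling the blocks gives a Jordan form
J =
  [4, 1, 0, 0]
  [0, 4, 1, 0]
  [0, 0, 4, 0]
  [0, 0, 0, 4]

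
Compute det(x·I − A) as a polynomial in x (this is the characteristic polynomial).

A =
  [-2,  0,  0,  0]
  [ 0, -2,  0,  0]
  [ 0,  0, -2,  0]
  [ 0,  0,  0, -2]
x^4 + 8*x^3 + 24*x^2 + 32*x + 16

Expanding det(x·I − A) (e.g. by cofactor expansion or by noting that A is similar to its Jordan form J, which has the same characteristic polynomial as A) gives
  χ_A(x) = x^4 + 8*x^3 + 24*x^2 + 32*x + 16
which factors as (x + 2)^4. The eigenvalues (with algebraic multiplicities) are λ = -2 with multiplicity 4.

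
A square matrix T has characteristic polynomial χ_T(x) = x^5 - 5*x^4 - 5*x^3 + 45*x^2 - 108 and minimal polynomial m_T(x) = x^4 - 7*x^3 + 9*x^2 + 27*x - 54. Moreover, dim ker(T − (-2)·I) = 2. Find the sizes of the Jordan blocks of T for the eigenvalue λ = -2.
Block sizes for λ = -2: [1, 1]

Step 1 — from the characteristic polynomial, algebraic multiplicity of λ = -2 is 2. From dim ker(T − (-2)·I) = 2, there are exactly 2 Jordan blocks for λ = -2.
Step 2 — from the minimal polynomial, the factor (x + 2) tells us the largest block for λ = -2 has size 1.
Step 3 — with total size 2, 2 blocks, and largest block 1, the block sizes (in nonincreasing order) are [1, 1].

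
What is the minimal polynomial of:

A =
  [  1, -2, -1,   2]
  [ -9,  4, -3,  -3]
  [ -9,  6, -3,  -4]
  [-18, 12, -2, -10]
x^2 + 4*x + 4

The characteristic polynomial is χ_A(x) = (x + 2)^4, so the eigenvalues are known. The minimal polynomial is
  m_A(x) = Π_λ (x − λ)^{k_λ}
where k_λ is the size of the *largest* Jordan block for λ (equivalently, the smallest k with (A − λI)^k v = 0 for every generalised eigenvector v of λ).

  λ = -2: largest Jordan block has size 2, contributing (x + 2)^2

So m_A(x) = (x + 2)^2 = x^2 + 4*x + 4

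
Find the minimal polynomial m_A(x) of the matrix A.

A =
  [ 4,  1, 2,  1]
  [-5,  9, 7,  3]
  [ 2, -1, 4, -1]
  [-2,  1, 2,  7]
x^3 - 18*x^2 + 108*x - 216

The characteristic polynomial is χ_A(x) = (x - 6)^4, so the eigenvalues are known. The minimal polynomial is
  m_A(x) = Π_λ (x − λ)^{k_λ}
where k_λ is the size of the *largest* Jordan block for λ (equivalently, the smallest k with (A − λI)^k v = 0 for every generalised eigenvector v of λ).

  λ = 6: largest Jordan block has size 3, contributing (x − 6)^3

So m_A(x) = (x - 6)^3 = x^3 - 18*x^2 + 108*x - 216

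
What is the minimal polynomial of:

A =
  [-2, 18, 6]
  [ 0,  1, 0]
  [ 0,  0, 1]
x^2 + x - 2

The characteristic polynomial is χ_A(x) = (x - 1)^2*(x + 2), so the eigenvalues are known. The minimal polynomial is
  m_A(x) = Π_λ (x − λ)^{k_λ}
where k_λ is the size of the *largest* Jordan block for λ (equivalently, the smallest k with (A − λI)^k v = 0 for every generalised eigenvector v of λ).

  λ = -2: largest Jordan block has size 1, contributing (x + 2)
  λ = 1: largest Jordan block has size 1, contributing (x − 1)

So m_A(x) = (x - 1)*(x + 2) = x^2 + x - 2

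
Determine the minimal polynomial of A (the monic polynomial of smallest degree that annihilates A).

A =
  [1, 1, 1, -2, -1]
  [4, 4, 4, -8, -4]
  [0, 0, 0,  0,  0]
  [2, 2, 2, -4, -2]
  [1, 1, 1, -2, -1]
x^2

The characteristic polynomial is χ_A(x) = x^5, so the eigenvalues are known. The minimal polynomial is
  m_A(x) = Π_λ (x − λ)^{k_λ}
where k_λ is the size of the *largest* Jordan block for λ (equivalently, the smallest k with (A − λI)^k v = 0 for every generalised eigenvector v of λ).

  λ = 0: largest Jordan block has size 2, contributing (x − 0)^2

So m_A(x) = x^2 = x^2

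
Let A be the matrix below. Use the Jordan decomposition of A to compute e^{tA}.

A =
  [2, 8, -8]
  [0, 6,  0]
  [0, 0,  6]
e^{tA} =
  [exp(2*t), 2*exp(6*t) - 2*exp(2*t), -2*exp(6*t) + 2*exp(2*t)]
  [0, exp(6*t), 0]
  [0, 0, exp(6*t)]

Strategy: write A = P · J · P⁻¹ where J is a Jordan canonical form, so e^{tA} = P · e^{tJ} · P⁻¹, and e^{tJ} can be computed block-by-block.

A has Jordan form
J =
  [2, 0, 0]
  [0, 6, 0]
  [0, 0, 6]
(up to reordering of blocks).

Per-block formulas:
  For a 1×1 block at λ = 6: exp(t · [6]) = [e^(6t)].
  For a 1×1 block at λ = 2: exp(t · [2]) = [e^(2t)].

After assembling e^{tJ} and conjugating by P, we get:

e^{tA} =
  [exp(2*t), 2*exp(6*t) - 2*exp(2*t), -2*exp(6*t) + 2*exp(2*t)]
  [0, exp(6*t), 0]
  [0, 0, exp(6*t)]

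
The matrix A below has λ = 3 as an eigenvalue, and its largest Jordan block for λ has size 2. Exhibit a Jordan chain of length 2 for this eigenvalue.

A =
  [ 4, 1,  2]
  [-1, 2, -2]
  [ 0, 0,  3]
A Jordan chain for λ = 3 of length 2:
v_1 = (1, -1, 0)ᵀ
v_2 = (1, 0, 0)ᵀ

Let N = A − (3)·I. We want v_2 with N^2 v_2 = 0 but N^1 v_2 ≠ 0; then v_{j-1} := N · v_j for j = 2, …, 2.

Pick v_2 = (1, 0, 0)ᵀ.
Then v_1 = N · v_2 = (1, -1, 0)ᵀ.

Sanity check: (A − (3)·I) v_1 = (0, 0, 0)ᵀ = 0. ✓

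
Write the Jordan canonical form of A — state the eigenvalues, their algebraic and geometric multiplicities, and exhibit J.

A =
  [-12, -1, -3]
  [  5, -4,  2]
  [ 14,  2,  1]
J_3(-5)

The characteristic polynomial is
  det(x·I − A) = x^3 + 15*x^2 + 75*x + 125 = (x + 5)^3

Eigenvalues and multiplicities (the geometric multiplicity of λ is n − rank(A − λI), which equals the number of Jordan blocks for λ):
  λ = -5: algebraic multiplicity = 3, geometric multiplicity = 1

Determining the block sizes for each eigenvalue:
  λ = -5: one block (gm = 1), so the single block has size am = 3 → block sizes [3]

Assembling the blocks gives a Jordan form
J =
  [-5,  1,  0]
  [ 0, -5,  1]
  [ 0,  0, -5]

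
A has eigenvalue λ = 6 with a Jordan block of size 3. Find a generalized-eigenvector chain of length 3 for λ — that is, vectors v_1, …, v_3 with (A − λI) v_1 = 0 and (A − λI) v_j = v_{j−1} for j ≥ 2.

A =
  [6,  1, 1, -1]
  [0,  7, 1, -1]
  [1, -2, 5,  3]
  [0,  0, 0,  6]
A Jordan chain for λ = 6 of length 3:
v_1 = (1, 1, -1, 0)ᵀ
v_2 = (0, 0, 1, 0)ᵀ
v_3 = (1, 0, 0, 0)ᵀ

Let N = A − (6)·I. We want v_3 with N^3 v_3 = 0 but N^2 v_3 ≠ 0; then v_{j-1} := N · v_j for j = 3, …, 2.

Pick v_3 = (1, 0, 0, 0)ᵀ.
Then v_2 = N · v_3 = (0, 0, 1, 0)ᵀ.
Then v_1 = N · v_2 = (1, 1, -1, 0)ᵀ.

Sanity check: (A − (6)·I) v_1 = (0, 0, 0, 0)ᵀ = 0. ✓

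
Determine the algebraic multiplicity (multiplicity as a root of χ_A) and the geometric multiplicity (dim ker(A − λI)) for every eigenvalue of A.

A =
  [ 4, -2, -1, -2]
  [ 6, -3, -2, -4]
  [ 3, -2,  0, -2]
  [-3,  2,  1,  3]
λ = 1: alg = 4, geom = 3

Step 1 — factor the characteristic polynomial to read off the algebraic multiplicities:
  χ_A(x) = (x - 1)^4

Step 2 — compute geometric multiplicities via the rank-nullity identity g(λ) = n − rank(A − λI):
  rank(A − (1)·I) = 1, so dim ker(A − (1)·I) = n − 1 = 3

Summary:
  λ = 1: algebraic multiplicity = 4, geometric multiplicity = 3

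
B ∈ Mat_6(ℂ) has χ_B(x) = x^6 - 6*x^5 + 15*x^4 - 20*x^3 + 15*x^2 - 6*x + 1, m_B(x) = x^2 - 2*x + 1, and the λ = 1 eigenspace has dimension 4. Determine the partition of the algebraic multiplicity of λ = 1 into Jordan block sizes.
Block sizes for λ = 1: [2, 2, 1, 1]

Step 1 — from the characteristic polynomial, algebraic multiplicity of λ = 1 is 6. From dim ker(B − (1)·I) = 4, there are exactly 4 Jordan blocks for λ = 1.
Step 2 — from the minimal polynomial, the factor (x − 1)^2 tells us the largest block for λ = 1 has size 2.
Step 3 — with total size 6, 4 blocks, and largest block 2, the block sizes (in nonincreasing order) are [2, 2, 1, 1].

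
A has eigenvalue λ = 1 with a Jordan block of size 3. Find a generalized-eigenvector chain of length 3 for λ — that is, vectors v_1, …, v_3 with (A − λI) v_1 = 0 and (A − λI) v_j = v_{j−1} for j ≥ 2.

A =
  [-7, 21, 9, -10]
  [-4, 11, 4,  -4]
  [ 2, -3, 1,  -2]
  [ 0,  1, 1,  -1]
A Jordan chain for λ = 1 of length 3:
v_1 = (-2, 0, -4, -2)ᵀ
v_2 = (-8, -4, 2, 0)ᵀ
v_3 = (1, 0, 0, 0)ᵀ

Let N = A − (1)·I. We want v_3 with N^3 v_3 = 0 but N^2 v_3 ≠ 0; then v_{j-1} := N · v_j for j = 3, …, 2.

Pick v_3 = (1, 0, 0, 0)ᵀ.
Then v_2 = N · v_3 = (-8, -4, 2, 0)ᵀ.
Then v_1 = N · v_2 = (-2, 0, -4, -2)ᵀ.

Sanity check: (A − (1)·I) v_1 = (0, 0, 0, 0)ᵀ = 0. ✓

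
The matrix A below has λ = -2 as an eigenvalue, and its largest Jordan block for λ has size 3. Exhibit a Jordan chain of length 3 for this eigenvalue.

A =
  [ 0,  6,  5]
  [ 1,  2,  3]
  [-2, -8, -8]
A Jordan chain for λ = -2 of length 3:
v_1 = (-4, -2, 4)ᵀ
v_2 = (6, 4, -8)ᵀ
v_3 = (0, 1, 0)ᵀ

Let N = A − (-2)·I. We want v_3 with N^3 v_3 = 0 but N^2 v_3 ≠ 0; then v_{j-1} := N · v_j for j = 3, …, 2.

Pick v_3 = (0, 1, 0)ᵀ.
Then v_2 = N · v_3 = (6, 4, -8)ᵀ.
Then v_1 = N · v_2 = (-4, -2, 4)ᵀ.

Sanity check: (A − (-2)·I) v_1 = (0, 0, 0)ᵀ = 0. ✓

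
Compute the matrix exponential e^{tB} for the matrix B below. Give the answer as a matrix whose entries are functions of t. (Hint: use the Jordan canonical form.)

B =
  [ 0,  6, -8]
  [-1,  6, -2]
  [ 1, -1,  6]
e^{tB} =
  [t^2*exp(4*t) - 4*t*exp(4*t) + exp(4*t), -2*t^2*exp(4*t) + 6*t*exp(4*t), 2*t^2*exp(4*t) - 8*t*exp(4*t)]
  [-t*exp(4*t), 2*t*exp(4*t) + exp(4*t), -2*t*exp(4*t)]
  [-t^2*exp(4*t)/2 + t*exp(4*t), t^2*exp(4*t) - t*exp(4*t), -t^2*exp(4*t) + 2*t*exp(4*t) + exp(4*t)]

Strategy: write B = P · J · P⁻¹ where J is a Jordan canonical form, so e^{tB} = P · e^{tJ} · P⁻¹, and e^{tJ} can be computed block-by-block.

B has Jordan form
J =
  [4, 1, 0]
  [0, 4, 1]
  [0, 0, 4]
(up to reordering of blocks).

Per-block formulas:
  For a 3×3 Jordan block J_3(4): exp(t · J_3(4)) = e^(4t)·(I + t·N + (t^2/2)·N^2), where N is the 3×3 nilpotent shift.

After assembling e^{tJ} and conjugating by P, we get:

e^{tB} =
  [t^2*exp(4*t) - 4*t*exp(4*t) + exp(4*t), -2*t^2*exp(4*t) + 6*t*exp(4*t), 2*t^2*exp(4*t) - 8*t*exp(4*t)]
  [-t*exp(4*t), 2*t*exp(4*t) + exp(4*t), -2*t*exp(4*t)]
  [-t^2*exp(4*t)/2 + t*exp(4*t), t^2*exp(4*t) - t*exp(4*t), -t^2*exp(4*t) + 2*t*exp(4*t) + exp(4*t)]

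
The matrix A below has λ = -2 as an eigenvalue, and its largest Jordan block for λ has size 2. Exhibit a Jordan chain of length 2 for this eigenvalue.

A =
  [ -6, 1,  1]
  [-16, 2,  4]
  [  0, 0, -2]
A Jordan chain for λ = -2 of length 2:
v_1 = (-4, -16, 0)ᵀ
v_2 = (1, 0, 0)ᵀ

Let N = A − (-2)·I. We want v_2 with N^2 v_2 = 0 but N^1 v_2 ≠ 0; then v_{j-1} := N · v_j for j = 2, …, 2.

Pick v_2 = (1, 0, 0)ᵀ.
Then v_1 = N · v_2 = (-4, -16, 0)ᵀ.

Sanity check: (A − (-2)·I) v_1 = (0, 0, 0)ᵀ = 0. ✓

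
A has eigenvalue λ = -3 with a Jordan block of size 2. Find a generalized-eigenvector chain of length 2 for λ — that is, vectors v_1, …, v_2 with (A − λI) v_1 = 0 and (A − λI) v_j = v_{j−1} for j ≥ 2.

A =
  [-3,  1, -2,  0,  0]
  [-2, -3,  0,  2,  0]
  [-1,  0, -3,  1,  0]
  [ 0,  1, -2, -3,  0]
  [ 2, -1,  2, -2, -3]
A Jordan chain for λ = -3 of length 2:
v_1 = (0, -2, -1, 0, 2)ᵀ
v_2 = (1, 0, 0, 0, 0)ᵀ

Let N = A − (-3)·I. We want v_2 with N^2 v_2 = 0 but N^1 v_2 ≠ 0; then v_{j-1} := N · v_j for j = 2, …, 2.

Pick v_2 = (1, 0, 0, 0, 0)ᵀ.
Then v_1 = N · v_2 = (0, -2, -1, 0, 2)ᵀ.

Sanity check: (A − (-3)·I) v_1 = (0, 0, 0, 0, 0)ᵀ = 0. ✓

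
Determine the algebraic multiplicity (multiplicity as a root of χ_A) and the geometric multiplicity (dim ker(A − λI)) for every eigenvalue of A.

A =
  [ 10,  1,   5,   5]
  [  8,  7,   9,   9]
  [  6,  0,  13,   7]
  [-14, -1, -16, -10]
λ = 2: alg = 1, geom = 1; λ = 6: alg = 3, geom = 1

Step 1 — factor the characteristic polynomial to read off the algebraic multiplicities:
  χ_A(x) = (x - 6)^3*(x - 2)

Step 2 — compute geometric multiplicities via the rank-nullity identity g(λ) = n − rank(A − λI):
  rank(A − (2)·I) = 3, so dim ker(A − (2)·I) = n − 3 = 1
  rank(A − (6)·I) = 3, so dim ker(A − (6)·I) = n − 3 = 1

Summary:
  λ = 2: algebraic multiplicity = 1, geometric multiplicity = 1
  λ = 6: algebraic multiplicity = 3, geometric multiplicity = 1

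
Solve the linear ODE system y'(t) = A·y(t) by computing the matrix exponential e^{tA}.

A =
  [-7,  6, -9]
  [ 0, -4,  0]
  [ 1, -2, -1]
e^{tA} =
  [-3*t*exp(-4*t) + exp(-4*t), 6*t*exp(-4*t), -9*t*exp(-4*t)]
  [0, exp(-4*t), 0]
  [t*exp(-4*t), -2*t*exp(-4*t), 3*t*exp(-4*t) + exp(-4*t)]

Strategy: write A = P · J · P⁻¹ where J is a Jordan canonical form, so e^{tA} = P · e^{tJ} · P⁻¹, and e^{tJ} can be computed block-by-block.

A has Jordan form
J =
  [-4,  1,  0]
  [ 0, -4,  0]
  [ 0,  0, -4]
(up to reordering of blocks).

Per-block formulas:
  For a 2×2 Jordan block J_2(-4): exp(t · J_2(-4)) = e^(-4t)·(I + t·N), where N is the 2×2 nilpotent shift.
  For a 1×1 block at λ = -4: exp(t · [-4]) = [e^(-4t)].

After assembling e^{tJ} and conjugating by P, we get:

e^{tA} =
  [-3*t*exp(-4*t) + exp(-4*t), 6*t*exp(-4*t), -9*t*exp(-4*t)]
  [0, exp(-4*t), 0]
  [t*exp(-4*t), -2*t*exp(-4*t), 3*t*exp(-4*t) + exp(-4*t)]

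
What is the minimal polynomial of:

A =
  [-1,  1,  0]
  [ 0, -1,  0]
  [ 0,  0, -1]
x^2 + 2*x + 1

The characteristic polynomial is χ_A(x) = (x + 1)^3, so the eigenvalues are known. The minimal polynomial is
  m_A(x) = Π_λ (x − λ)^{k_λ}
where k_λ is the size of the *largest* Jordan block for λ (equivalently, the smallest k with (A − λI)^k v = 0 for every generalised eigenvector v of λ).

  λ = -1: largest Jordan block has size 2, contributing (x + 1)^2

So m_A(x) = (x + 1)^2 = x^2 + 2*x + 1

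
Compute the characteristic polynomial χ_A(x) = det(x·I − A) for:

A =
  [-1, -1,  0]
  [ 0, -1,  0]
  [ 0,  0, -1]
x^3 + 3*x^2 + 3*x + 1

Expanding det(x·I − A) (e.g. by cofactor expansion or by noting that A is similar to its Jordan form J, which has the same characteristic polynomial as A) gives
  χ_A(x) = x^3 + 3*x^2 + 3*x + 1
which factors as (x + 1)^3. The eigenvalues (with algebraic multiplicities) are λ = -1 with multiplicity 3.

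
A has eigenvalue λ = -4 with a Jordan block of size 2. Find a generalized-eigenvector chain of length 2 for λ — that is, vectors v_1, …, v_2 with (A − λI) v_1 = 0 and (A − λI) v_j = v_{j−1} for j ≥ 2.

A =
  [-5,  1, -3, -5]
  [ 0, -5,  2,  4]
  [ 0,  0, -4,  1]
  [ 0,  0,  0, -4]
A Jordan chain for λ = -4 of length 2:
v_1 = (1, -2, -1, 0)ᵀ
v_2 = (2, -2, 0, -1)ᵀ

Let N = A − (-4)·I. We want v_2 with N^2 v_2 = 0 but N^1 v_2 ≠ 0; then v_{j-1} := N · v_j for j = 2, …, 2.

Pick v_2 = (2, -2, 0, -1)ᵀ.
Then v_1 = N · v_2 = (1, -2, -1, 0)ᵀ.

Sanity check: (A − (-4)·I) v_1 = (0, 0, 0, 0)ᵀ = 0. ✓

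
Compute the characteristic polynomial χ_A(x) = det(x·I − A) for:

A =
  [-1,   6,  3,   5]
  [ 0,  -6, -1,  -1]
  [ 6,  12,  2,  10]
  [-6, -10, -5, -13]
x^4 + 18*x^3 + 121*x^2 + 360*x + 400

Expanding det(x·I − A) (e.g. by cofactor expansion or by noting that A is similar to its Jordan form J, which has the same characteristic polynomial as A) gives
  χ_A(x) = x^4 + 18*x^3 + 121*x^2 + 360*x + 400
which factors as (x + 4)^2*(x + 5)^2. The eigenvalues (with algebraic multiplicities) are λ = -5 with multiplicity 2, λ = -4 with multiplicity 2.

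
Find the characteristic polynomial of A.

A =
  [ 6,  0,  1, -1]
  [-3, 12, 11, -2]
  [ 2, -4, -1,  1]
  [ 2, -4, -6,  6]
x^4 - 23*x^3 + 198*x^2 - 756*x + 1080

Expanding det(x·I − A) (e.g. by cofactor expansion or by noting that A is similar to its Jordan form J, which has the same characteristic polynomial as A) gives
  χ_A(x) = x^4 - 23*x^3 + 198*x^2 - 756*x + 1080
which factors as (x - 6)^3*(x - 5). The eigenvalues (with algebraic multiplicities) are λ = 5 with multiplicity 1, λ = 6 with multiplicity 3.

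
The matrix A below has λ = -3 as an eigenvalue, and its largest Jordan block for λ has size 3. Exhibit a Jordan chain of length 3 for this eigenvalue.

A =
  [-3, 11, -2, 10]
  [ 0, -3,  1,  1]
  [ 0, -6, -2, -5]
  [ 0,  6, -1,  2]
A Jordan chain for λ = -3 of length 3:
v_1 = (-1, 0, 0, 0)ᵀ
v_2 = (-2, 1, 1, -1)ᵀ
v_3 = (0, 0, 1, 0)ᵀ

Let N = A − (-3)·I. We want v_3 with N^3 v_3 = 0 but N^2 v_3 ≠ 0; then v_{j-1} := N · v_j for j = 3, …, 2.

Pick v_3 = (0, 0, 1, 0)ᵀ.
Then v_2 = N · v_3 = (-2, 1, 1, -1)ᵀ.
Then v_1 = N · v_2 = (-1, 0, 0, 0)ᵀ.

Sanity check: (A − (-3)·I) v_1 = (0, 0, 0, 0)ᵀ = 0. ✓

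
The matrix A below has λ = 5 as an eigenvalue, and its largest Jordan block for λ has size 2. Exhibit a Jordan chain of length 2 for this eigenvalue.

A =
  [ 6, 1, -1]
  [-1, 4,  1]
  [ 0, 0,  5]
A Jordan chain for λ = 5 of length 2:
v_1 = (1, -1, 0)ᵀ
v_2 = (1, 0, 0)ᵀ

Let N = A − (5)·I. We want v_2 with N^2 v_2 = 0 but N^1 v_2 ≠ 0; then v_{j-1} := N · v_j for j = 2, …, 2.

Pick v_2 = (1, 0, 0)ᵀ.
Then v_1 = N · v_2 = (1, -1, 0)ᵀ.

Sanity check: (A − (5)·I) v_1 = (0, 0, 0)ᵀ = 0. ✓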